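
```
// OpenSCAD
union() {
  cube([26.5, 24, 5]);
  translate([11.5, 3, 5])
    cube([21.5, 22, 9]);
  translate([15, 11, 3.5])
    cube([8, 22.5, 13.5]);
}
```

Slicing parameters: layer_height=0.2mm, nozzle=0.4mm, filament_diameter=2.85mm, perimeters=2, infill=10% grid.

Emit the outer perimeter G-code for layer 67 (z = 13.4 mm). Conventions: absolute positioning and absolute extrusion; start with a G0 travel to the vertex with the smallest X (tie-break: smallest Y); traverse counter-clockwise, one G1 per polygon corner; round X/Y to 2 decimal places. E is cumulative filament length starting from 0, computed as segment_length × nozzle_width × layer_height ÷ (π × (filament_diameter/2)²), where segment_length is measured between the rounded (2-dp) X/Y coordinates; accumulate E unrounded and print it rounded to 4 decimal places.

At z = 13.4 mm: the cube does not reach this height (z outside [0, 5]); the cube at (11.5, 3) (footprint 21.5×22) is included at this height; the cube at (15, 11) is present — its section is the full 8×22.5 rectangle; Combining (union): the regions partially overlap (shared area 112.00 mm²), so overlapping operands fuse into one piece — 1 connected region. The outline is a single polygon with 8 vertices. Extrusion per mm of travel: 0.4 × 0.2 / (π × 1.425²) = 0.012540. Accumulating E over each segment gives final E = 1.3042.

G0 X11.50 Y3.00 Z13.40
G1 X33.00 Y3.00 E0.2696
G1 X33.00 Y25.00 E0.5455
G1 X23.00 Y25.00 E0.6709
G1 X23.00 Y33.50 E0.7775
G1 X15.00 Y33.50 E0.8778
G1 X15.00 Y25.00 E0.9844
G1 X11.50 Y25.00 E1.0283
G1 X11.50 Y3.00 E1.3042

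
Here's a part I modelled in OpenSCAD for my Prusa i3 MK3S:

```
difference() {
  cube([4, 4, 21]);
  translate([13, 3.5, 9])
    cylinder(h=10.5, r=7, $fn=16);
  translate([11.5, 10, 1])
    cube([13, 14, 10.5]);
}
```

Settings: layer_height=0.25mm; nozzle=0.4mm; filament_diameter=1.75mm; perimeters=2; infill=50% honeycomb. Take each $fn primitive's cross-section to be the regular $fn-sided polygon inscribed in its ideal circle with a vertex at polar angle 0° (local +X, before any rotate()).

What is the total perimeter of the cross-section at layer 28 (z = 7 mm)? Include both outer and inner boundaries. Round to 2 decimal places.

At z = 7 mm: the cube is present — its section is the full 4×4 rectangle (perimeter 16.00 mm); the cylinder at (13, 3.5) does not reach this height (z outside [9, 19.5]); the cube at (11.5, 10) is present — its section is the full 13×14 rectangle (perimeter 54.00 mm); Taking the first minus the rest: starting from the 4×4 cube, the 13×14 cube at (11.5, 10) misses the remaining region (no effect) — boundary = 16.00 mm. Overall, the cross-section is a single solid region. Total boundary length (outer) = 16.00 mm.

16.00 mm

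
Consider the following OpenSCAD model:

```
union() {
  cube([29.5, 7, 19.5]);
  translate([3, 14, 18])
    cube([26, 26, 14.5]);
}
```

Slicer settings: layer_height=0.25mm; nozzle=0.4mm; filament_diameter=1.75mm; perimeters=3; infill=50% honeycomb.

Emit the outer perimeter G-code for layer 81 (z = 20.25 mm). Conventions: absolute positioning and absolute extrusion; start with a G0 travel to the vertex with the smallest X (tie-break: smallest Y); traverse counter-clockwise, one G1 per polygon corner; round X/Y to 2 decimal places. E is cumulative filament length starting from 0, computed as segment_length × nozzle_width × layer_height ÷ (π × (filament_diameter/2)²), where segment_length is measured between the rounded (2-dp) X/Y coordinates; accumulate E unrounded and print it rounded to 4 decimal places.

At z = 20.25 mm: the cube is absent (z outside [0, 19.5]); the cube at (3, 14) (footprint 26×26) is included at this height; Combining (union): only the 26×26 cube at (3, 14) is present, so the union is just that shape — 1 connected region. The outline is a single polygon with 4 vertices. Extrusion per mm of travel: 0.4 × 0.25 / (π × 0.875²) = 0.041575. Accumulating E over each segment gives final E = 4.3238.

G0 X3.00 Y14.00 Z20.25
G1 X29.00 Y14.00 E1.0810
G1 X29.00 Y40.00 E2.1619
G1 X3.00 Y40.00 E3.2429
G1 X3.00 Y14.00 E4.3238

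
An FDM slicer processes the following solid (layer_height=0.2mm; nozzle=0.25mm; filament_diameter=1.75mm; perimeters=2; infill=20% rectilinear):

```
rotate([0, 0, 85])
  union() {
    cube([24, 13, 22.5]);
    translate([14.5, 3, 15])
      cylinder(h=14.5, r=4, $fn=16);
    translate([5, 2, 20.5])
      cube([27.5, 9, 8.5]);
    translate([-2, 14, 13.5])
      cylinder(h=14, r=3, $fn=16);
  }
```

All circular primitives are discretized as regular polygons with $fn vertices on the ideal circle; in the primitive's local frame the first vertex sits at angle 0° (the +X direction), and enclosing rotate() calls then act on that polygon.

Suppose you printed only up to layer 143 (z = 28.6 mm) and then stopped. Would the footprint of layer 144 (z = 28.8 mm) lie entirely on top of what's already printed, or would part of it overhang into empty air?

entirely on top

Compare the two slices. At z = 28.6: the cube is absent (z outside [0, 22.5]); the r=4 cylinder at (14.5, 3) gives a regular 16-gon of circumradius 4 (constant along its height) (area = (16/2)·4.000²·sin(360°/16) = 48.98 mm²); the 27.5×9 cube at (5, 2) contributes its full rectangle (area 247.50 mm²); the cylinder at (-2, 14) is not intersected at this z (z outside [13.5, 27.5]); Taking the union: the regions partially overlap — summed areas 296.48 mm² minus the doubly-counted overlap 32.29 mm² gives 264.19 mm² — area = 264.19 mm²; (whole slice rotated 85° about Z — lengths, areas and connectivity unchanged). At z = 28.8: the cube does not reach this height (z outside [0, 22.5]); the r=4 cylinder at (14.5, 3) gives a regular 16-gon of circumradius 4 (constant along its height) (area = (16/2)·4.000²·sin(360°/16) = 48.98 mm²); the 27.5×9 cube at (5, 2) contributes its full rectangle (area 247.50 mm²); the cylinder at (-2, 14) is not intersected at this z (z outside [13.5, 27.5]); Taking the union: the regions partially overlap — summed areas 296.48 mm² minus the doubly-counted overlap 32.29 mm² gives 264.19 mm² — area = 264.19 mm²; (whole slice rotated 85° about Z — lengths, areas and connectivity unchanged). Checking containment: the cross-section at z = 28.8 is a subset of the cross-section at z = 28.6.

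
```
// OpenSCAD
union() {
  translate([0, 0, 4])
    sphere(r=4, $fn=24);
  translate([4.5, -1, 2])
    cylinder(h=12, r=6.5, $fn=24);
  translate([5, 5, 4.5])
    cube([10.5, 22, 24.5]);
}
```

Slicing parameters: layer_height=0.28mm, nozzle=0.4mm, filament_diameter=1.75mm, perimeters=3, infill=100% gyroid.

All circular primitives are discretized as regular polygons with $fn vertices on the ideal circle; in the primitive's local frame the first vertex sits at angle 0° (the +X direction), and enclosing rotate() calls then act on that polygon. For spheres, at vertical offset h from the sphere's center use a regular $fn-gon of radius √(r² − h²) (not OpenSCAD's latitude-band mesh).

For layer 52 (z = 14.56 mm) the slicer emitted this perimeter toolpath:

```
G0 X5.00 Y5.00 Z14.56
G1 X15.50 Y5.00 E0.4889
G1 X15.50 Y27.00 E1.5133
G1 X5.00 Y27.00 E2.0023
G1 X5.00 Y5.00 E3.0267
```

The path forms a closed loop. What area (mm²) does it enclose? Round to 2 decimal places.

Apply the shoelace formula to the sequence of (X, Y) vertices; enclosed area = 231.00 mm².

231.00 mm²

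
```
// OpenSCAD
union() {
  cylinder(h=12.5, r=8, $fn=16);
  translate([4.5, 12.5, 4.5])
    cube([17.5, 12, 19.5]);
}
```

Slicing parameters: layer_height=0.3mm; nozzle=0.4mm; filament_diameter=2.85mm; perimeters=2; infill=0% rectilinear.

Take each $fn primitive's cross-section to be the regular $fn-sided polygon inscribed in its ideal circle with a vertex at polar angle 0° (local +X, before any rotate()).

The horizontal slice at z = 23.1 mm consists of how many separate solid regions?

1

At z = 23.1 mm: the cylinder is absent (z outside [0, 12.5]); the cube at (4.5, 12.5) is present — its section is the full 17.5×12 rectangle; Taking the union: only the 17.5×12 cube at (4.5, 12.5) is present, so the union is just that shape — 1 connected region. The result has 1 disconnected region.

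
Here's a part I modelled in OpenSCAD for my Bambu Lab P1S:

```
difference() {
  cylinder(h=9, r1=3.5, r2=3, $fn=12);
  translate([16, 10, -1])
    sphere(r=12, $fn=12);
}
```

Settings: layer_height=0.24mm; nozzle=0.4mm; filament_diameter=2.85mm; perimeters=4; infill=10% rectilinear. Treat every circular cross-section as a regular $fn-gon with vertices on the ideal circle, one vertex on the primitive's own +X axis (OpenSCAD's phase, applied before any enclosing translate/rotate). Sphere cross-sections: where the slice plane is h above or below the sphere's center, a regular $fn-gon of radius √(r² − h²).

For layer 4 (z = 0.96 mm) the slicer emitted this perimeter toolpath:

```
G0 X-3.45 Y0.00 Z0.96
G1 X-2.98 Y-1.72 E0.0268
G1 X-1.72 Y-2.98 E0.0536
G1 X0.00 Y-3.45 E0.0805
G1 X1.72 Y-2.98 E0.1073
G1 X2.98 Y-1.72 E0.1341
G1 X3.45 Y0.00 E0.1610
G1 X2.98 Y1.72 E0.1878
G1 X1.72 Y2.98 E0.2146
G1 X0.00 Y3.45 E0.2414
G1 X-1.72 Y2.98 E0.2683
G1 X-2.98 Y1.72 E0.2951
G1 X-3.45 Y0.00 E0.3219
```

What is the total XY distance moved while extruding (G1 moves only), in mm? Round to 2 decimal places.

Sum the Euclidean lengths of each G1 segment: total = 21.39 mm.

21.39 mm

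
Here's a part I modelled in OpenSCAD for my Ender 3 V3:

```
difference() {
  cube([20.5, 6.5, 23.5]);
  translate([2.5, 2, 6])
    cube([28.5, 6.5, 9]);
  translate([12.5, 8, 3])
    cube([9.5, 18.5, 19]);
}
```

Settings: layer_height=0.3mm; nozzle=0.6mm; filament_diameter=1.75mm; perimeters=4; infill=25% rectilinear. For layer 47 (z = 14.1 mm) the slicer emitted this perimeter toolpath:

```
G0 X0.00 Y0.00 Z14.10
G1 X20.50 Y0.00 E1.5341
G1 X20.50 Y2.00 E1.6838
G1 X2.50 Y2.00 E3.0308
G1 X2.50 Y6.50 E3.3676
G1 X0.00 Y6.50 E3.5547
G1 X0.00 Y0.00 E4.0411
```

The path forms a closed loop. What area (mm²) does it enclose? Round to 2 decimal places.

Apply the shoelace formula to the sequence of (X, Y) vertices; enclosed area = 52.25 mm².

52.25 mm²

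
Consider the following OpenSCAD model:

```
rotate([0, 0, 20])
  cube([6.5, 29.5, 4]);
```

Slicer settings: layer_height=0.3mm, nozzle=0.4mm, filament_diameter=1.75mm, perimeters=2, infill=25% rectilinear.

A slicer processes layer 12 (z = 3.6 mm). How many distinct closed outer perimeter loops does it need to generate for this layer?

1

At z = 3.6 mm: the 6.5×29.5 cube contributes its full rectangle; (whole slice rotated 20° about Z — lengths, areas and connectivity unchanged). The result has 1 disconnected region.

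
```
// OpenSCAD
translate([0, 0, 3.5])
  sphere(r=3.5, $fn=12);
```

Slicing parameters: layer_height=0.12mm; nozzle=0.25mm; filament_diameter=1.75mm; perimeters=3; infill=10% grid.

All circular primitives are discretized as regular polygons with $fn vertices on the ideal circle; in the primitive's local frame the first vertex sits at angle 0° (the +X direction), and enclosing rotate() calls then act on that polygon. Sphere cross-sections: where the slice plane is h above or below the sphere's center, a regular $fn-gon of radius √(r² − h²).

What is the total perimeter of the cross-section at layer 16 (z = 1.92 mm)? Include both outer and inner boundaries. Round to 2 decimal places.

At z = 1.92 mm: the r=3.5 sphere contributes a regular 12-gon of circumradius √(3.5²−1.58²) = 3.123 (perimeter = 2·12·3.123·sin(180°/12) = 19.40 mm). Overall, the cross-section is a single solid region. Total boundary length (outer) = 19.40 mm.

19.40 mm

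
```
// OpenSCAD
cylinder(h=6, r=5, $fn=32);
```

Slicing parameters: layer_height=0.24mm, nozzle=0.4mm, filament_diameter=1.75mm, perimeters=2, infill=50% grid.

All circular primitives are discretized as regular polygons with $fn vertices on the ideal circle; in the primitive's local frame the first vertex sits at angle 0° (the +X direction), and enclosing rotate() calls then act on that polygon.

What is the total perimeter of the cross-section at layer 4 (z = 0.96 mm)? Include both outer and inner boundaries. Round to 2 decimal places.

31.37 mm

At z = 0.96 mm: the cylinder: section is a regular 32-gon, circumradius r=5 (perimeter = 2·32·5.000·sin(180°/32) = 31.37 mm). Overall, the cross-section is a single solid region. Total boundary length (outer) = 31.37 mm.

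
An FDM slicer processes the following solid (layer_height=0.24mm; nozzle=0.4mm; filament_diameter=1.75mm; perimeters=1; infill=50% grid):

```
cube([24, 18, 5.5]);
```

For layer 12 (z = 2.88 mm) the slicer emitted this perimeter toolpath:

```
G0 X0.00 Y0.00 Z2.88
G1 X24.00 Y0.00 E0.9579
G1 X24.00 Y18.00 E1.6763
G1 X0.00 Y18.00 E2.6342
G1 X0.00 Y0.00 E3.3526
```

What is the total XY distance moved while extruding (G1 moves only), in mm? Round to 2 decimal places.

84.00 mm

Sum the Euclidean lengths of each G1 segment: total = 84.00 mm.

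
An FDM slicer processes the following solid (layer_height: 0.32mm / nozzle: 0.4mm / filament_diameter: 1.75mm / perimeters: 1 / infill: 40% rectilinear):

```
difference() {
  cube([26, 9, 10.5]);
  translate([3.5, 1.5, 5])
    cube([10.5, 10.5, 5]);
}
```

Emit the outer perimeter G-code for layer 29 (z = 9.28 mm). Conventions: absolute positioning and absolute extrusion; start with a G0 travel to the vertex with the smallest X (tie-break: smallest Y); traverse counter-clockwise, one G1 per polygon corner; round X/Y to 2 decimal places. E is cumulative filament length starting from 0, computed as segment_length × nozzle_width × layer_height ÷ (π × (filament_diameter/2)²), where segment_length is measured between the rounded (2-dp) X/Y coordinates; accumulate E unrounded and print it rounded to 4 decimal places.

At z = 9.28 mm: the cube is present — its section is the full 26×9 rectangle; the cube at (3.5, 1.5) (footprint 10.5×10.5) is included at this height; Subtracting the remaining from the first: starting from the 26×9 cube, the 10.5×10.5 cube at (3.5, 1.5) partially overlaps it — only the 78.75 mm² overlap (of its 110.25 mm²) is removed, clipping the outline — 1 connected region. The outline is a single polygon with 8 vertices. Extrusion per mm of travel: 0.4 × 0.32 / (π × 0.875²) = 0.053216. Accumulating E over each segment gives final E = 4.5234.

G0 X0.00 Y0.00 Z9.28
G1 X26.00 Y0.00 E1.3836
G1 X26.00 Y9.00 E1.8626
G1 X14.00 Y9.00 E2.5012
G1 X14.00 Y1.50 E2.9003
G1 X3.50 Y1.50 E3.4591
G1 X3.50 Y9.00 E3.8582
G1 X0.00 Y9.00 E4.0444
G1 X0.00 Y0.00 E4.5234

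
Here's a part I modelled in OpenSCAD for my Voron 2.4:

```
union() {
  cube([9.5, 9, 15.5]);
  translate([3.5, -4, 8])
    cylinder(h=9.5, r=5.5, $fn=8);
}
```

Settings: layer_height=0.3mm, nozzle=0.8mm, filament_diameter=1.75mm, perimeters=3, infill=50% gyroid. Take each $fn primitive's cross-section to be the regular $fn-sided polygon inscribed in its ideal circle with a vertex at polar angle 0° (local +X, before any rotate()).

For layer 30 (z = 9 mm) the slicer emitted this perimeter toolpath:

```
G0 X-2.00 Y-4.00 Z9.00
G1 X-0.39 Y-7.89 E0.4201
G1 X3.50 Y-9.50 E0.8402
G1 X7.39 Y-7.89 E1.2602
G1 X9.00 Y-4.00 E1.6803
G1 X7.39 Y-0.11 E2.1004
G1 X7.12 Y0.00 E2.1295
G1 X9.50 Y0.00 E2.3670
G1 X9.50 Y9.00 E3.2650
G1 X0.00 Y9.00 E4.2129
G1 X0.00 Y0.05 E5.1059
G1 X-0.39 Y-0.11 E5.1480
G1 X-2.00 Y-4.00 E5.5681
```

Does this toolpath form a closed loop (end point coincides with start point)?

yes

Start point (G0): (-2.00, -4.00). End point (last G1): the path returns to the start — closed.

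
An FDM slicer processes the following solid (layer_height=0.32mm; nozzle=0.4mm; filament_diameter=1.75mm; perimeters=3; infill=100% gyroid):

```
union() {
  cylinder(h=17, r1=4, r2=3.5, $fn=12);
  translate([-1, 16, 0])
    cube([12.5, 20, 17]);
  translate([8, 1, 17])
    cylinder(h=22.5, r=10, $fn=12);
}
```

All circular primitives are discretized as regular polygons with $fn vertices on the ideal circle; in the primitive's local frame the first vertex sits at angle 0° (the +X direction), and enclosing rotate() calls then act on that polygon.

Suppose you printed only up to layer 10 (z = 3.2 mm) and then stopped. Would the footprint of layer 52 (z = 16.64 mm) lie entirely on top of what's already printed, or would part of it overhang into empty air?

entirely on top

Compare the two slices. At z = 3.2: the cone (r1=4→r2=3.5) has section circumradius 3.906 here — a regular 12-gon (area = (12/2)·3.906²·sin(360°/12) = 45.77 mm²); the 12.5×20 cube at (-1, 16) contributes its full rectangle (area 250.00 mm²); the cylinder at (8, 1) is not intersected at this z (z outside [17, 39.5]); Taking the union: the 2 present regions are separate (no shared area or edge), so areas and boundary lengths simply add and each stays a separate island — area = 295.77 mm². At z = 16.64: the cone (r1=4→r2=3.5) has section circumradius 3.511 here — a regular 12-gon (area = (12/2)·3.511²·sin(360°/12) = 36.97 mm²); the cube at (-1, 16) (footprint 12.5×20) is included at this height (area 250.00 mm²); the cylinder at (8, 1) does not reach this height (z outside [17, 39.5]); Taking the union: the 2 present regions are separate (no shared area or edge), so areas and boundary lengths simply add and each stays a separate island — area = 286.97 mm². Checking containment: the cross-section at z = 16.64 is a subset of the cross-section at z = 3.2.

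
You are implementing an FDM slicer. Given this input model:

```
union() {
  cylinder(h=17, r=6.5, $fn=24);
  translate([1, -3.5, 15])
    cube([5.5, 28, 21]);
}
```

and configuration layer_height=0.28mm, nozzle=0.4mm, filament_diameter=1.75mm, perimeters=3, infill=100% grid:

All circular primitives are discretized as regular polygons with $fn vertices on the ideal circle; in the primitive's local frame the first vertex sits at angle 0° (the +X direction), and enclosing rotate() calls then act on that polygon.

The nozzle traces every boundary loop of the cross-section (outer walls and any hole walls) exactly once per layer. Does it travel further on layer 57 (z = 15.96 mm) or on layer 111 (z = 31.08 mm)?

Layer 57 (z = 15.96): the cylinder: section is a regular 24-gon, circumradius r=6.5 (perimeter = 2·24·6.500·sin(180°/24) = 40.72 mm); the cube at (1, -3.5) is present — its section is the full 5.5×28 rectangle (perimeter 67.00 mm); Combining (union): the regions partially overlap (shared area 44.34 mm²), so the edge portions inside another operand are dropped and the merged outline is re-measured after clipping — boundary = 80.54 mm. So its perimeter = 80.54 mm. Layer 111 (z = 31.08): the cylinder does not reach this height (z outside [0, 17]); the cube at (1, -3.5) is present — its section is the full 5.5×28 rectangle (perimeter 67.00 mm); Merging all regions: only the 5.5×28 cube at (1, -3.5) is present, so the union is just that shape — boundary = 67.00 mm. So its perimeter = 67.00 mm. Layer 57 is larger (80.54 vs 67.00 mm).

layer 57 (z = 15.96 mm)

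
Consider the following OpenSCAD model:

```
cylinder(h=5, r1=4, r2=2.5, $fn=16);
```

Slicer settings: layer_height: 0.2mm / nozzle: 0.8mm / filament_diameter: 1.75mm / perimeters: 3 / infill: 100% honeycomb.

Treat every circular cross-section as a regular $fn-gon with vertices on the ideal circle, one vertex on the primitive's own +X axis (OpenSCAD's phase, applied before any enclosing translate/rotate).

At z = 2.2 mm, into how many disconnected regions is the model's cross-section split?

At z = 2.2 mm: the cone: at t=0.440 of its height the radius interpolates to r₁+(r₂−r₁)t = 3.340, giving a regular 16-gon of that circumradius. The result has 1 disconnected region.

1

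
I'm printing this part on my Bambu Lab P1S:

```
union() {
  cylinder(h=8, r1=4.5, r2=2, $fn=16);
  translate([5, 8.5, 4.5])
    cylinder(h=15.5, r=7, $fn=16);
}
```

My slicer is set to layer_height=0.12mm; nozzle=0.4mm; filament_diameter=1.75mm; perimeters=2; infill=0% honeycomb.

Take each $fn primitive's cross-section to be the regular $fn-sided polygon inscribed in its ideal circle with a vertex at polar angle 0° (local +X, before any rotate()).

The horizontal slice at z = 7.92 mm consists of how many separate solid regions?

2

At z = 7.92 mm: the cone contributes a regular 16-gon of circumradius 2.025 (interpolated between r1=4.5 and r2=2 at t=0.990); the r=7 cylinder at (5, 8.5) contributes a regular 16-gon of circumradius 7; Merging all regions: the 2 present regions are separate (no shared area or edge), so areas and boundary lengths simply add and each stays a separate island — 2 connected regions. The result has 2 disconnected regions.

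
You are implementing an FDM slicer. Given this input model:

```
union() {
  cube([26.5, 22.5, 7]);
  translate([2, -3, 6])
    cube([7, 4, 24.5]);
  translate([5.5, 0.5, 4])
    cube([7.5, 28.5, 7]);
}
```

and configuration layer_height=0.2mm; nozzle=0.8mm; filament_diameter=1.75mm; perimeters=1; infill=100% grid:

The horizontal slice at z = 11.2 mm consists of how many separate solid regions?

1

At z = 11.2 mm: the cube is not intersected at this z (z outside [0, 7]); the cube at (2, -3) is present — its section is the full 7×4 rectangle; the cube at (5.5, 0.5) is absent (z outside [4, 11]); Taking the union: only the 7×4 cube at (2, -3) is present, so the union is just that shape — 1 connected region. The result has 1 disconnected region.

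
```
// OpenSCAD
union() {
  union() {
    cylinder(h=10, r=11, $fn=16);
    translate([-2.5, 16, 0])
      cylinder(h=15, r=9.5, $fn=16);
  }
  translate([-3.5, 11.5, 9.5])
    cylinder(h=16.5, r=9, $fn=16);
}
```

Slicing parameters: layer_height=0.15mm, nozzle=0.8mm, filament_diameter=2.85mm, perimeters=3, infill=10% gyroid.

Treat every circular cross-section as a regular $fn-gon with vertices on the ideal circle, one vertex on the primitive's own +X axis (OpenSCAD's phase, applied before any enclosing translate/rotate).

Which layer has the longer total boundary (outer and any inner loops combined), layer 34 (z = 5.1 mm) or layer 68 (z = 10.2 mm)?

Layer 34 (z = 5.1): the r=11 cylinder gives a regular 16-gon of circumradius 11 (constant along its height) (perimeter = 2·16·11.000·sin(180°/16) = 68.67 mm); the cylinder at (-2.5, 16): section is a regular 16-gon, circumradius r=9.5 (perimeter = 2·16·9.500·sin(180°/16) = 59.31 mm); Combining (union): the regions partially overlap (shared area 33.37 mm²), so the edge portions inside another operand are dropped and the merged outline is re-measured after clipping — boundary = 101.76 mm; the cylinder at (-3.5, 11.5) is not intersected at this z (z outside [9.5, 26]); Combining (union): only that combined region is present, so the union is just that shape — boundary = 101.76 mm. So its perimeter = 101.76 mm. Layer 68 (z = 10.2): the cylinder does not reach this height (z outside [0, 10]); the r=9.5 cylinder at (-2.5, 16) contributes a regular 16-gon of circumradius 9.5 (perimeter = 2·16·9.500·sin(180°/16) = 59.31 mm); Merging all regions: only the r=9.5 cylinder at (-2.5, 16) is present, so the union is just that shape — boundary = 59.31 mm; the cylinder at (-3.5, 11.5): section is a regular 16-gon, circumradius r=9 (perimeter = 2·16·9.000·sin(180°/16) = 56.19 mm); Merging all regions: the regions partially overlap (shared area 178.35 mm²), so the edge portions inside another operand are dropped and the merged outline is re-measured after clipping — boundary = 67.16 mm. So its perimeter = 67.16 mm. Layer 34 is larger (101.76 vs 67.16 mm).

layer 34 (z = 5.1 mm)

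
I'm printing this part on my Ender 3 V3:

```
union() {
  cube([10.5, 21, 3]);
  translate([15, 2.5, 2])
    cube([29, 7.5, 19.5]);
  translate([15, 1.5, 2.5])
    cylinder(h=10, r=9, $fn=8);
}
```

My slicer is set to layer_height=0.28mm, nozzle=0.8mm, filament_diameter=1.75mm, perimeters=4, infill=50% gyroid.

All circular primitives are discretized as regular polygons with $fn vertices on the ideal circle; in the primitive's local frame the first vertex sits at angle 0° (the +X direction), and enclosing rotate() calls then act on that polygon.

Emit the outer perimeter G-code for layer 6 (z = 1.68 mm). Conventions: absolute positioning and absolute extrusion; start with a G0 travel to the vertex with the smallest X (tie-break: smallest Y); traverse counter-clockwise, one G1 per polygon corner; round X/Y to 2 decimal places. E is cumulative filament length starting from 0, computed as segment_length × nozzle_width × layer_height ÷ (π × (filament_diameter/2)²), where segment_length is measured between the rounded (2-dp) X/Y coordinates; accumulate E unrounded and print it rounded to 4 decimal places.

G0 X0.00 Y0.00 Z1.68
G1 X10.50 Y0.00 E0.9778
G1 X10.50 Y21.00 E2.9335
G1 X0.00 Y21.00 E3.9114
G1 X0.00 Y0.00 E5.8671

At z = 1.68 mm: the 10.5×21 cube contributes its full rectangle; the cube at (15, 2.5) is absent (z outside [2, 21.5]); the cylinder at (15, 1.5) is absent (z outside [2.5, 12.5]); Taking the union: only the 10.5×21 cube is present, so the union is just that shape — 1 connected region. The outline is a single polygon with 4 vertices. Extrusion per mm of travel: 0.8 × 0.28 / (π × 0.875²) = 0.093128. Accumulating E over each segment gives final E = 5.8671.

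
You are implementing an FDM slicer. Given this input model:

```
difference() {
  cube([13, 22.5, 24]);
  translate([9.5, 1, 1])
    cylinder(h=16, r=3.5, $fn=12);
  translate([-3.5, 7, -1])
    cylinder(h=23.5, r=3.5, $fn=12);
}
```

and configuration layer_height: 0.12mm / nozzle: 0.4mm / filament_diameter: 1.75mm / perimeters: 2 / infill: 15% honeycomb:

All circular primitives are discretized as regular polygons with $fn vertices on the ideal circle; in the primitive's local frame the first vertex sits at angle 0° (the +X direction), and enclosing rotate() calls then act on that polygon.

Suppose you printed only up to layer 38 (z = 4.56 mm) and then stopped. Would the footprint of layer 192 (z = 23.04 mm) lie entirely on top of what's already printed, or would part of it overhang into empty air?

Compare the two slices. At z = 4.56: the cube is present — its section is the full 13×22.5 rectangle (area 292.50 mm²); the r=3.5 cylinder at (9.5, 1) contributes a regular 12-gon of circumradius 3.5 (area = (12/2)·3.500²·sin(360°/12) = 36.75 mm²); the r=3.5 cylinder at (-3.5, 7) contributes a regular 12-gon of circumradius 3.5 (area = (12/2)·3.500²·sin(360°/12) = 36.75 mm²); Subtracting the remaining from the first: starting from the 13×22.5 cube (292.50 mm²), the r=3.5 cylinder at (9.5, 1) partially overlaps it — only the 25.11 mm² overlap (of its 36.75 mm²) is removed, clipping the outline; the r=3.5 cylinder at (-3.5, 7) misses the remaining region (no effect) — area = 267.39 mm². At z = 23.04: the 13×22.5 cube contributes its full rectangle (area 292.50 mm²); the cylinder at (9.5, 1) is not intersected at this z (z outside [1, 17]); the cylinder at (-3.5, 7) is absent (z outside [-1, 22.5]); After the difference (first − rest): none of the subtracted shapes is present at this height, so the 13×22.5 cube is unchanged — area = 292.50 mm². Checking containment: at z = 23.04 the cross-section extends beyond the z = 4.56 cross-section by about 25.11 mm².

part overhangs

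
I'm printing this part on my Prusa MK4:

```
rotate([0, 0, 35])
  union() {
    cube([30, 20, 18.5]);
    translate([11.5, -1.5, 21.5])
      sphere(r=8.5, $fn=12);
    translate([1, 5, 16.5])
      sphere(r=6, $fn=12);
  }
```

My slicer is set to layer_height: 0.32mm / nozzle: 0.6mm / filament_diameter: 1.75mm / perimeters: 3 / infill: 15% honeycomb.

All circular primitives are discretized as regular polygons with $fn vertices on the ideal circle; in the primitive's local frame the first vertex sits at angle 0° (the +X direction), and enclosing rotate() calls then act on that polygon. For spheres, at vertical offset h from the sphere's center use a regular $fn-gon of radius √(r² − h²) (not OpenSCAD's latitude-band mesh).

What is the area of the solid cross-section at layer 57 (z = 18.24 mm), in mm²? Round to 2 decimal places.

At z = 18.24 mm: the 30×20 cube contributes its full rectangle (area 600.00 mm²); the r=8.5 sphere at (11.5, -1.5) contributes a regular 12-gon of circumradius √(8.5²−3.26²) = 7.850 (area = (12/2)·7.850²·sin(360°/12) = 184.87 mm²); the r=6 sphere at (1, 5) slices to a regular 12-gon of circumradius 5.742 (√(r²−h²) with h=1.74 from center) (area = (12/2)·5.742²·sin(360°/12) = 98.92 mm²); Merging all regions: the regions partially overlap — summed areas 883.78 mm² minus the doubly-counted overlap 128.53 mm² gives 755.26 mm² — area = 755.26 mm²; (whole slice rotated 35° about Z — lengths, areas and connectivity unchanged). Overall, the cross-section is a single solid region. Net area = 755.26 mm².

755.26 mm²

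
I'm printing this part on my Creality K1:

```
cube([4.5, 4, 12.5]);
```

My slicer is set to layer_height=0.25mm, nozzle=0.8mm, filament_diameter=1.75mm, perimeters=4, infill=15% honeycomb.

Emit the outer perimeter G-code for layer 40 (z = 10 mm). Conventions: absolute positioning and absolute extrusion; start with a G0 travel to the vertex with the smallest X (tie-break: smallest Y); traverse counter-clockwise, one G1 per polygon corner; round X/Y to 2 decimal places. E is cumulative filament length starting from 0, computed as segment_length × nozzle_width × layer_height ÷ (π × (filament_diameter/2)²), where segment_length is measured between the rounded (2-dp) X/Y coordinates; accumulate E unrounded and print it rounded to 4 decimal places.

G0 X0.00 Y0.00 Z10.00
G1 X4.50 Y0.00 E0.3742
G1 X4.50 Y4.00 E0.7068
G1 X0.00 Y4.00 E1.0810
G1 X0.00 Y0.00 E1.4136

At z = 10 mm: the 4.5×4 cube contributes its full rectangle. The outline is a single polygon with 4 vertices. Extrusion per mm of travel: 0.8 × 0.25 / (π × 0.875²) = 0.083150. Accumulating E over each segment gives final E = 1.4136.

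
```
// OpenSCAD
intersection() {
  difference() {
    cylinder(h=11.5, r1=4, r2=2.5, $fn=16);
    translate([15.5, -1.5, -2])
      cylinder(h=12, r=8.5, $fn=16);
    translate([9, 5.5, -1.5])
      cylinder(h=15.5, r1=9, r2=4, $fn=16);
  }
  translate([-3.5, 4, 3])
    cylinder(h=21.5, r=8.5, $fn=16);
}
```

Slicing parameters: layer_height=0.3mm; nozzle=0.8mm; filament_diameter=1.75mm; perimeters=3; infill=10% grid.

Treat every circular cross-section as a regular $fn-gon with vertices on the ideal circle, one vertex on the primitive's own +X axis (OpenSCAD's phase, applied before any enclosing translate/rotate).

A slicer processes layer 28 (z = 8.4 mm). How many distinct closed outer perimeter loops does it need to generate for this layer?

1

At z = 8.4 mm: the cone contributes a regular 16-gon of circumradius 2.904 (interpolated between r1=4 and r2=2.5 at t=0.730); the cylinder at (15.5, -1.5): section is a regular 16-gon, circumradius r=8.5; the cone at (9, 5.5) (r1=9→r2=4) has section circumradius 5.806 here — a regular 16-gon; Taking the first minus the rest: starting from the cone, the r=8.5 cylinder at (15.5, -1.5) misses the remaining region (no effect); the cone at (9, 5.5) misses the remaining region (no effect) — 1 connected region; the cylinder at (-3.5, 4): section is a regular 16-gon, circumradius r=8.5; After intersecting: the result so far lies inside the r=8.5 cylinder at (-3.5, 4), so it is kept whole — 1 connected region. The result has 1 disconnected region.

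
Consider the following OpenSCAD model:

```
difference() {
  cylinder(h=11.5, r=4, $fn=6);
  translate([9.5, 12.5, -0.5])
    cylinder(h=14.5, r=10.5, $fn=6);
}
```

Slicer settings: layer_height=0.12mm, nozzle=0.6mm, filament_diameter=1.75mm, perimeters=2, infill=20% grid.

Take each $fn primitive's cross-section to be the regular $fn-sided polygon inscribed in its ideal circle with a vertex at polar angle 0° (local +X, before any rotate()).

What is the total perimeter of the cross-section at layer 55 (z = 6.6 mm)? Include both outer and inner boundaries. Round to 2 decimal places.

At z = 6.6 mm: the r=4 cylinder gives a regular 6-gon of circumradius 4 (constant along its height) (perimeter = 2·6·4.000·sin(180°/6) = 24.00 mm); the r=10.5 cylinder at (9.5, 12.5) gives a regular 6-gon of circumradius 10.5 (constant along its height) (perimeter = 2·6·10.500·sin(180°/6) = 63.00 mm); Subtracting the remaining from the first: starting from the r=4 cylinder, the r=10.5 cylinder at (9.5, 12.5) misses the remaining region (no effect) — boundary = 24.00 mm. Overall, the cross-section is a single solid region. Total boundary length (outer) = 24.00 mm.

24.00 mm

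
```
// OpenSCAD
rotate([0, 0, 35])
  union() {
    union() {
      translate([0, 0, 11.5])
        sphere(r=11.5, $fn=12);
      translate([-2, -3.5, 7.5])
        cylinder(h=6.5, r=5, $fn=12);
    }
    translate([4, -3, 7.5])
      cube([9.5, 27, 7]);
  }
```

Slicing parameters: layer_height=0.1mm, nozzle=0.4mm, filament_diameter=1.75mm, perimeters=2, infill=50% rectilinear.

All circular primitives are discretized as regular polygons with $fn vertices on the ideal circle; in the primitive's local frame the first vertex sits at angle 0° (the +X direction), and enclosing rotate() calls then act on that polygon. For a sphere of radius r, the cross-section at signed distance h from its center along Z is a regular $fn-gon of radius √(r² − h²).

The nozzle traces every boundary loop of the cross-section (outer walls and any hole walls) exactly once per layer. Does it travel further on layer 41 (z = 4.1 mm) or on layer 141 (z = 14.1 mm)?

layer 141 (z = 14.1 mm)

Layer 41 (z = 4.1): the r=11.5 sphere contributes a regular 12-gon of circumradius √(11.5²−7.4²) = 8.803 (perimeter = 2·12·8.803·sin(180°/12) = 54.68 mm); the cylinder at (-2, -3.5) is absent (z outside [7.5, 14]); Merging all regions: only the r=11.5 sphere is present, so the union is just that shape — boundary = 54.68 mm; the cube at (4, -3) is not intersected at this z (z outside [7.5, 14.5]); Merging all regions: only that combined region is present, so the union is just that shape — boundary = 54.68 mm; (whole slice rotated 35° about Z — lengths, areas and connectivity unchanged). So its perimeter = 54.68 mm. Layer 141 (z = 14.1): the sphere: section is a regular 12-gon, circumradius = √(r²−h²) = √(11.5²−2.6²) = 11.202 (perimeter = 2·12·11.202·sin(180°/12) = 69.58 mm); the cylinder at (-2, -3.5) does not reach this height (z outside [7.5, 14]); Taking the union: only the r=11.5 sphere is present, so the union is just that shape — boundary = 69.58 mm; the 9.5×27 cube at (4, -3) contributes its full rectangle (perimeter 73.00 mm); Taking the union: the regions partially overlap (shared area 71.85 mm²), so the edge portions inside another operand are dropped and the merged outline is re-measured after clipping — boundary = 106.69 mm; (whole slice rotated 35° about Z — lengths, areas and connectivity unchanged). So its perimeter = 106.69 mm. Layer 141 is larger (106.69 vs 54.68 mm).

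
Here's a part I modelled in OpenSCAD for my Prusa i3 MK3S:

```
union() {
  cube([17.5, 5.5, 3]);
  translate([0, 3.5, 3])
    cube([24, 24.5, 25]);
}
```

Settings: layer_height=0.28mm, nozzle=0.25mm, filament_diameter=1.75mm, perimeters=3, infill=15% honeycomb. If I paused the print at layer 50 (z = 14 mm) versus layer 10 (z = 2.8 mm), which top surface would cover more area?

Layer 50 (z = 14): the cube is not intersected at this z (z outside [0, 3]); the 24×24.5 cube at (0, 3.5) contributes its full rectangle (area 588.00 mm²); Combining (union): only the 24×24.5 cube at (0, 3.5) is present, so the union is just that shape — area = 588.00 mm². So its area = 588.00 mm². Layer 10 (z = 2.8): the 17.5×5.5 cube contributes its full rectangle (area 96.25 mm²); the cube at (0, 3.5) does not reach this height (z outside [3, 28]); Taking the union: only the 17.5×5.5 cube is present, so the union is just that shape — area = 96.25 mm². So its area = 96.25 mm². Layer 50 is larger (588.00 vs 96.25 mm²).

layer 50 (z = 14 mm)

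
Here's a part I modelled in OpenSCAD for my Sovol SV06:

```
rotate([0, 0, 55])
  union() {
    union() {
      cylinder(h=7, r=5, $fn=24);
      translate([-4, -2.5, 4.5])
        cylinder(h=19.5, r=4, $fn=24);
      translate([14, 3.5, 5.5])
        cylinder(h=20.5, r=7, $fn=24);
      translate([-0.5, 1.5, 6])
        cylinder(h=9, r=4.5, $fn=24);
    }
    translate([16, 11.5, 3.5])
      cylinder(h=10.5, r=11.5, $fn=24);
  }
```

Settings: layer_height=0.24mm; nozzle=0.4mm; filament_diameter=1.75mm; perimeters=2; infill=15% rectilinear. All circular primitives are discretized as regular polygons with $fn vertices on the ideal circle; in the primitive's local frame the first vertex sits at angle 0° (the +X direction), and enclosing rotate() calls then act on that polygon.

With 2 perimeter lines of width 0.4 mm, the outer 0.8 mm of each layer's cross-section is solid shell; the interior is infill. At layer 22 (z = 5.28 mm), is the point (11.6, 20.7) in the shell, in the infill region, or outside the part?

outside

At z = 5.28 mm: the r=5 cylinder contributes a regular 24-gon of circumradius 5; the r=4 cylinder at (-4, -2.5) gives a regular 24-gon of circumradius 4 (constant along its height); the cylinder at (14, 3.5) is not intersected at this z (z outside [5.5, 26]); the cylinder at (-0.5, 1.5) is absent (z outside [6, 15]); Merging all regions: the regions partially overlap (shared area 22.43 mm²), so overlapping operands fuse into one piece — 1 connected region; the r=11.5 cylinder at (16, 11.5) gives a regular 24-gon of circumradius 11.5 (constant along its height); Combining (union): the 2 present regions are separate (no shared area or edge), so areas and boundary lengths simply add and each stays a separate island — 2 connected regions; (rotated 55° about Z; rotation is an isometry so areas/perimeters/island counts are preserved). Overall, the cross-section has 2 separate islands. Undo the 55° rotation: the query point maps to (23.610, 2.371) in the un-rotated model frame. The nearest boundary edge runs (24.13, 3.37)→(21.75, 1.54); distance from the point to it = 0.47 mm. The point is not inside any of the regions above, so it lies outside the cross-section (0.47 mm from the nearest boundary).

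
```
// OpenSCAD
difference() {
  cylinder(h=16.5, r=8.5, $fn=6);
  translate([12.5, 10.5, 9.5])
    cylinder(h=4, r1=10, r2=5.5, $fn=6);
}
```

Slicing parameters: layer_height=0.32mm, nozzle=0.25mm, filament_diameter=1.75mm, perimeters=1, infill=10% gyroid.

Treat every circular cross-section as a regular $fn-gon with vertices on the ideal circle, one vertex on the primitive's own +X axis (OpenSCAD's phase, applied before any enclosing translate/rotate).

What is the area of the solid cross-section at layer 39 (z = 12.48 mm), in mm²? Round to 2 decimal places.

At z = 12.48 mm: the cylinder: section is a regular 6-gon, circumradius r=8.5 (area = (6/2)·8.500²·sin(360°/6) = 187.71 mm²); the cone at (12.5, 10.5) contributes a regular 6-gon of circumradius 6.647 (interpolated between r1=10 and r2=5.5 at t=0.745) (area = (6/2)·6.647²·sin(360°/6) = 114.81 mm²); Subtracting the remaining from the first: starting from the r=8.5 cylinder (187.71 mm²), the cone at (12.5, 10.5) misses the remaining region (no effect) — area = 187.71 mm². Overall, the cross-section is a single solid region. Net area = 187.71 mm².

187.71 mm²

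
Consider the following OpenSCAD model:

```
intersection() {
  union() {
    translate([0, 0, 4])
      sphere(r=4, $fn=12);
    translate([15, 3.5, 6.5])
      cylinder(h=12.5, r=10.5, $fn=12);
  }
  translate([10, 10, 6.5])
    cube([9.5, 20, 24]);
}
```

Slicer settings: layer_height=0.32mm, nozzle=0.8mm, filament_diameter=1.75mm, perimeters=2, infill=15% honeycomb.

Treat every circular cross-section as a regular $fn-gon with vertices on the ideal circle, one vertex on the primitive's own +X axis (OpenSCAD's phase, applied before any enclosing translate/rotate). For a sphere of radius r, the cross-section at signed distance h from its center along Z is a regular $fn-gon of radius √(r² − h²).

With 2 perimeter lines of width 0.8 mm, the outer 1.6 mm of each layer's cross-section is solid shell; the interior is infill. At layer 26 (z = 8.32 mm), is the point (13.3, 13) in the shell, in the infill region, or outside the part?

shell

At z = 8.32 mm: the sphere is not intersected at this z (|z−center|=4.320 > r=4); the r=10.5 cylinder at (15, 3.5) contributes a regular 12-gon of circumradius 10.5; Merging all regions: only the r=10.5 cylinder at (15, 3.5) is present, so the union is just that shape — 1 connected region; the 9.5×20 cube at (10, 10) contributes its full rectangle; Keeping only the common overlap: the 9.5×20 cube at (10, 10) partially overlaps that combined region; clipping to the common part keeps 31.94 mm² — 1 connected region. Overall, the cross-section is a single solid region. The nearest boundary edge runs (10.00, 12.66)→(15.00, 14.00); distance from the point to it = 0.53 mm. The point is inside the cross-section, 0.53 mm from the nearest boundary — within the 1.6 mm shell band (2 × 0.8).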